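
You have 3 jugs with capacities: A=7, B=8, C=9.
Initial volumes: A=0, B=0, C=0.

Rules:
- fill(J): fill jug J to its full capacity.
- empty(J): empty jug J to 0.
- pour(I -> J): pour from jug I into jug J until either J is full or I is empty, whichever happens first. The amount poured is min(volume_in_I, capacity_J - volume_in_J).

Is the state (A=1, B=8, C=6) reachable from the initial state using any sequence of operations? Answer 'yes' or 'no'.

BFS from (A=0, B=0, C=0):
  1. fill(A) -> (A=7 B=0 C=0)
  2. pour(A -> B) -> (A=0 B=7 C=0)
  3. fill(A) -> (A=7 B=7 C=0)
  4. pour(A -> B) -> (A=6 B=8 C=0)
  5. pour(A -> C) -> (A=0 B=8 C=6)
  6. pour(B -> A) -> (A=7 B=1 C=6)
  7. empty(A) -> (A=0 B=1 C=6)
  8. pour(B -> A) -> (A=1 B=0 C=6)
  9. fill(B) -> (A=1 B=8 C=6)
Target reached → yes.

Answer: yes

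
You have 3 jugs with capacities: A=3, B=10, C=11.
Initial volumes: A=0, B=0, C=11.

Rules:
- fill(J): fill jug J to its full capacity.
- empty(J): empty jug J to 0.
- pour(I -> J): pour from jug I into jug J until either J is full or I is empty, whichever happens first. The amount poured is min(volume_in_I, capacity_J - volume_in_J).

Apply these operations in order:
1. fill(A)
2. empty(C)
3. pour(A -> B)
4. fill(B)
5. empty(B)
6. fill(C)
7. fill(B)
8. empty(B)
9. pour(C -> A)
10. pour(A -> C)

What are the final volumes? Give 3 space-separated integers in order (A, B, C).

Step 1: fill(A) -> (A=3 B=0 C=11)
Step 2: empty(C) -> (A=3 B=0 C=0)
Step 3: pour(A -> B) -> (A=0 B=3 C=0)
Step 4: fill(B) -> (A=0 B=10 C=0)
Step 5: empty(B) -> (A=0 B=0 C=0)
Step 6: fill(C) -> (A=0 B=0 C=11)
Step 7: fill(B) -> (A=0 B=10 C=11)
Step 8: empty(B) -> (A=0 B=0 C=11)
Step 9: pour(C -> A) -> (A=3 B=0 C=8)
Step 10: pour(A -> C) -> (A=0 B=0 C=11)

Answer: 0 0 11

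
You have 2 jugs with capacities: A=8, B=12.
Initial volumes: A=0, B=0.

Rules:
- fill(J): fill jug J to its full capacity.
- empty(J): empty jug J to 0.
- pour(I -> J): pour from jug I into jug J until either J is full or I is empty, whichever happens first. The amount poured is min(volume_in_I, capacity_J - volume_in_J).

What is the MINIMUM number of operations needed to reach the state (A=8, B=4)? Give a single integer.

BFS from (A=0, B=0). One shortest path:
  1. fill(B) -> (A=0 B=12)
  2. pour(B -> A) -> (A=8 B=4)
Reached target in 2 moves.

Answer: 2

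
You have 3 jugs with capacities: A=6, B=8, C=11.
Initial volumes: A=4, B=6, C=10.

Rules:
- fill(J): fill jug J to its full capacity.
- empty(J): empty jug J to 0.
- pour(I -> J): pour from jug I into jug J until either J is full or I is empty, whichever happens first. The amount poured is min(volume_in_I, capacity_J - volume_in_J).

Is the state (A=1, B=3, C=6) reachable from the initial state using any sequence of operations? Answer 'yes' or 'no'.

BFS explored all 407 reachable states.
Reachable set includes: (0,0,0), (0,0,1), (0,0,2), (0,0,3), (0,0,4), (0,0,5), (0,0,6), (0,0,7), (0,0,8), (0,0,9), (0,0,10), (0,0,11) ...
Target (A=1, B=3, C=6) not in reachable set → no.

Answer: no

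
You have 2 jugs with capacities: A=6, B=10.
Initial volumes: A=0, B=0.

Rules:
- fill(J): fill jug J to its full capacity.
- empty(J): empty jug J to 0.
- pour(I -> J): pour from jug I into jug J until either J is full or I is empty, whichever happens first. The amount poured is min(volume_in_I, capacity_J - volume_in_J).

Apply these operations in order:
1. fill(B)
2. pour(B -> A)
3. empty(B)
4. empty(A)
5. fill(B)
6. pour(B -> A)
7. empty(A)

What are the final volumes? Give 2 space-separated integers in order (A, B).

Step 1: fill(B) -> (A=0 B=10)
Step 2: pour(B -> A) -> (A=6 B=4)
Step 3: empty(B) -> (A=6 B=0)
Step 4: empty(A) -> (A=0 B=0)
Step 5: fill(B) -> (A=0 B=10)
Step 6: pour(B -> A) -> (A=6 B=4)
Step 7: empty(A) -> (A=0 B=4)

Answer: 0 4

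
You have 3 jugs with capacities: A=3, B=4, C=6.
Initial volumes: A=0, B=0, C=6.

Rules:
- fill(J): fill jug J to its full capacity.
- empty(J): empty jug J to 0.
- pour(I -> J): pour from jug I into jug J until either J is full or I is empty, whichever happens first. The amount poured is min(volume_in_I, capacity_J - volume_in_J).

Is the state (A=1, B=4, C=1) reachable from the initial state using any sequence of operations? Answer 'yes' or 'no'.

Answer: yes

Derivation:
BFS from (A=0, B=0, C=6):
  1. pour(C -> B) -> (A=0 B=4 C=2)
  2. pour(B -> A) -> (A=3 B=1 C=2)
  3. pour(A -> C) -> (A=0 B=1 C=5)
  4. pour(B -> A) -> (A=1 B=0 C=5)
  5. pour(C -> B) -> (A=1 B=4 C=1)
Target reached → yes.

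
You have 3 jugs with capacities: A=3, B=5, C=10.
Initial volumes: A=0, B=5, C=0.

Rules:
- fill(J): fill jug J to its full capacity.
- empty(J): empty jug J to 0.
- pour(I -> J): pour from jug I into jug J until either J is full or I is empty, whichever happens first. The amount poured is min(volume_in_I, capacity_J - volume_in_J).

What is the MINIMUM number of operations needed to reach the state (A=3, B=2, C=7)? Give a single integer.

Answer: 4

Derivation:
BFS from (A=0, B=5, C=0). One shortest path:
  1. fill(C) -> (A=0 B=5 C=10)
  2. pour(B -> A) -> (A=3 B=2 C=10)
  3. empty(A) -> (A=0 B=2 C=10)
  4. pour(C -> A) -> (A=3 B=2 C=7)
Reached target in 4 moves.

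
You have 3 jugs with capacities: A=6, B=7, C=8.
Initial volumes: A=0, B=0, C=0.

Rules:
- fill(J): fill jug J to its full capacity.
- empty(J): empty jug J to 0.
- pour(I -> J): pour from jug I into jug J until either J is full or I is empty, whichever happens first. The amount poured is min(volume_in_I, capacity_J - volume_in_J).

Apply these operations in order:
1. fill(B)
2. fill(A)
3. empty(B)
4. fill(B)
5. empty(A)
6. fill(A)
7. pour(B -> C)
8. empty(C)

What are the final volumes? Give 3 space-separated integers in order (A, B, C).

Step 1: fill(B) -> (A=0 B=7 C=0)
Step 2: fill(A) -> (A=6 B=7 C=0)
Step 3: empty(B) -> (A=6 B=0 C=0)
Step 4: fill(B) -> (A=6 B=7 C=0)
Step 5: empty(A) -> (A=0 B=7 C=0)
Step 6: fill(A) -> (A=6 B=7 C=0)
Step 7: pour(B -> C) -> (A=6 B=0 C=7)
Step 8: empty(C) -> (A=6 B=0 C=0)

Answer: 6 0 0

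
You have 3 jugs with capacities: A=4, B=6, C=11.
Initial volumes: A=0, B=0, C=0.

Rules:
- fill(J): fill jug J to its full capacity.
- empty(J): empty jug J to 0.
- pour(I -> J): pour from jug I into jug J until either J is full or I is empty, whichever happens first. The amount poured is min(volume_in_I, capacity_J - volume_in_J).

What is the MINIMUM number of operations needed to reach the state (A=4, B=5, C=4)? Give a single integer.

Answer: 7

Derivation:
BFS from (A=0, B=0, C=0). One shortest path:
  1. fill(A) -> (A=4 B=0 C=0)
  2. fill(C) -> (A=4 B=0 C=11)
  3. pour(C -> B) -> (A=4 B=6 C=5)
  4. empty(B) -> (A=4 B=0 C=5)
  5. pour(C -> B) -> (A=4 B=5 C=0)
  6. pour(A -> C) -> (A=0 B=5 C=4)
  7. fill(A) -> (A=4 B=5 C=4)
Reached target in 7 moves.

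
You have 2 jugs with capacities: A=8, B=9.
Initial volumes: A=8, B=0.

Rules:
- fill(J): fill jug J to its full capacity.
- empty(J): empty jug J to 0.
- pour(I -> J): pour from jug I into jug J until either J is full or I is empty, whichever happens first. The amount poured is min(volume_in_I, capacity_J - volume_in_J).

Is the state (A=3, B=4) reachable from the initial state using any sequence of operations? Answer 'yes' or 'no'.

Answer: no

Derivation:
BFS explored all 34 reachable states.
Reachable set includes: (0,0), (0,1), (0,2), (0,3), (0,4), (0,5), (0,6), (0,7), (0,8), (0,9), (1,0), (1,9) ...
Target (A=3, B=4) not in reachable set → no.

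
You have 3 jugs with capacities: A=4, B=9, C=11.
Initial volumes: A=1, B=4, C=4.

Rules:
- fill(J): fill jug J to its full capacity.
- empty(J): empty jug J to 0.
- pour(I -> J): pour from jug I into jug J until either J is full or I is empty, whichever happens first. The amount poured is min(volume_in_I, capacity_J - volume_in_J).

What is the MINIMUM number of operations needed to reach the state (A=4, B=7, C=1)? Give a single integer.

BFS from (A=1, B=4, C=4). One shortest path:
  1. fill(B) -> (A=1 B=9 C=4)
  2. pour(B -> C) -> (A=1 B=2 C=11)
  3. empty(C) -> (A=1 B=2 C=0)
  4. pour(A -> C) -> (A=0 B=2 C=1)
  5. pour(B -> A) -> (A=2 B=0 C=1)
  6. fill(B) -> (A=2 B=9 C=1)
  7. pour(B -> A) -> (A=4 B=7 C=1)
Reached target in 7 moves.

Answer: 7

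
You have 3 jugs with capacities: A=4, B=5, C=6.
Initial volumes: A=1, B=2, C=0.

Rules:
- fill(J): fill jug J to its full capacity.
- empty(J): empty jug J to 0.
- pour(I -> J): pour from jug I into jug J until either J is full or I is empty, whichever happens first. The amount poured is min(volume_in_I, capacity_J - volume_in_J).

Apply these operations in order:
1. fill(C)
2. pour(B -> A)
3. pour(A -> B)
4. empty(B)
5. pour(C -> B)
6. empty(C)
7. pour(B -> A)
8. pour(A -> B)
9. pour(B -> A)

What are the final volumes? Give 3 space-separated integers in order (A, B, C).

Answer: 4 1 0

Derivation:
Step 1: fill(C) -> (A=1 B=2 C=6)
Step 2: pour(B -> A) -> (A=3 B=0 C=6)
Step 3: pour(A -> B) -> (A=0 B=3 C=6)
Step 4: empty(B) -> (A=0 B=0 C=6)
Step 5: pour(C -> B) -> (A=0 B=5 C=1)
Step 6: empty(C) -> (A=0 B=5 C=0)
Step 7: pour(B -> A) -> (A=4 B=1 C=0)
Step 8: pour(A -> B) -> (A=0 B=5 C=0)
Step 9: pour(B -> A) -> (A=4 B=1 C=0)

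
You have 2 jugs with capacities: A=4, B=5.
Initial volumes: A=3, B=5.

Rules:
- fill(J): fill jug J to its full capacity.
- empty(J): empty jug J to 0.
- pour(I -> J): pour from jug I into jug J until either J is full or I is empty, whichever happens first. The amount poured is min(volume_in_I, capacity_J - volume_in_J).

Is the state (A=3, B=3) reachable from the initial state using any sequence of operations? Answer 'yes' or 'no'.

Answer: no

Derivation:
BFS explored all 18 reachable states.
Reachable set includes: (0,0), (0,1), (0,2), (0,3), (0,4), (0,5), (1,0), (1,5), (2,0), (2,5), (3,0), (3,5) ...
Target (A=3, B=3) not in reachable set → no.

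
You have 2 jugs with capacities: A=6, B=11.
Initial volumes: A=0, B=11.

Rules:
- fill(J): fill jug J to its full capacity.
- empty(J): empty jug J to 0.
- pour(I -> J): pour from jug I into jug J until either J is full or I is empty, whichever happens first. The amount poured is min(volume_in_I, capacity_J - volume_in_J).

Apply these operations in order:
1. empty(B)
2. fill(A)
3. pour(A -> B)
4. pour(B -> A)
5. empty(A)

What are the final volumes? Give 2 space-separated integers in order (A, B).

Step 1: empty(B) -> (A=0 B=0)
Step 2: fill(A) -> (A=6 B=0)
Step 3: pour(A -> B) -> (A=0 B=6)
Step 4: pour(B -> A) -> (A=6 B=0)
Step 5: empty(A) -> (A=0 B=0)

Answer: 0 0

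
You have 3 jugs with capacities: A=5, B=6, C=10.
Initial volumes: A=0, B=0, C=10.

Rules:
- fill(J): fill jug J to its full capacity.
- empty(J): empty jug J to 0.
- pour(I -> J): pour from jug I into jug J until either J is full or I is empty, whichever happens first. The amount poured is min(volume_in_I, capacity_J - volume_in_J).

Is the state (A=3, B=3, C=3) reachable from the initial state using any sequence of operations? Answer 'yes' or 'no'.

Answer: no

Derivation:
BFS explored all 282 reachable states.
Reachable set includes: (0,0,0), (0,0,1), (0,0,2), (0,0,3), (0,0,4), (0,0,5), (0,0,6), (0,0,7), (0,0,8), (0,0,9), (0,0,10), (0,1,0) ...
Target (A=3, B=3, C=3) not in reachable set → no.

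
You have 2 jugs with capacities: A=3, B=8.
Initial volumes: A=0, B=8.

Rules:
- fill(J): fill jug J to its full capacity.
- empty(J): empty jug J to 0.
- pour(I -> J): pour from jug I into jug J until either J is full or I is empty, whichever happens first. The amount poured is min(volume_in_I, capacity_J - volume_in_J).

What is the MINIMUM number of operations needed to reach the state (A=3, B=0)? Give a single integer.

BFS from (A=0, B=8). One shortest path:
  1. fill(A) -> (A=3 B=8)
  2. empty(B) -> (A=3 B=0)
Reached target in 2 moves.

Answer: 2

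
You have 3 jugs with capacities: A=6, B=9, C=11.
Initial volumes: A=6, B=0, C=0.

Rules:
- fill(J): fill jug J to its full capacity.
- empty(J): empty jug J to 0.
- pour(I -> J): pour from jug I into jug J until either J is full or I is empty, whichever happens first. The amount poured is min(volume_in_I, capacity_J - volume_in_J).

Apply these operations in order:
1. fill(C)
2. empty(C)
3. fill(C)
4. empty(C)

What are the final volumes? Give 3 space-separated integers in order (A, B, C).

Answer: 6 0 0

Derivation:
Step 1: fill(C) -> (A=6 B=0 C=11)
Step 2: empty(C) -> (A=6 B=0 C=0)
Step 3: fill(C) -> (A=6 B=0 C=11)
Step 4: empty(C) -> (A=6 B=0 C=0)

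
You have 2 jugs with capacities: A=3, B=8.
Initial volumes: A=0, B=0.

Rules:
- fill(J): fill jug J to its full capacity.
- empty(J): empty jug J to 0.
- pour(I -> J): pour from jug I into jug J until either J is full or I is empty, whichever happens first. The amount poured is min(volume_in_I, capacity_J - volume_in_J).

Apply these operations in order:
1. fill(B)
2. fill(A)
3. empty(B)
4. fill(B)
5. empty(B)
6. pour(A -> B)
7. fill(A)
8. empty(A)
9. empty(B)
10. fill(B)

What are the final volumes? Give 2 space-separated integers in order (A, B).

Step 1: fill(B) -> (A=0 B=8)
Step 2: fill(A) -> (A=3 B=8)
Step 3: empty(B) -> (A=3 B=0)
Step 4: fill(B) -> (A=3 B=8)
Step 5: empty(B) -> (A=3 B=0)
Step 6: pour(A -> B) -> (A=0 B=3)
Step 7: fill(A) -> (A=3 B=3)
Step 8: empty(A) -> (A=0 B=3)
Step 9: empty(B) -> (A=0 B=0)
Step 10: fill(B) -> (A=0 B=8)

Answer: 0 8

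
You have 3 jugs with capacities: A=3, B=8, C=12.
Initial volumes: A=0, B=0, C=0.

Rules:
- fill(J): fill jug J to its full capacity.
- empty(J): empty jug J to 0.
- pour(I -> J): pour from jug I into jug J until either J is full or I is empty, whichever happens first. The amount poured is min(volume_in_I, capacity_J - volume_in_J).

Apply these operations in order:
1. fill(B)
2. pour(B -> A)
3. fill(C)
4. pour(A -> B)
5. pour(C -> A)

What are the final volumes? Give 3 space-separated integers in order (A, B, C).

Answer: 3 8 9

Derivation:
Step 1: fill(B) -> (A=0 B=8 C=0)
Step 2: pour(B -> A) -> (A=3 B=5 C=0)
Step 3: fill(C) -> (A=3 B=5 C=12)
Step 4: pour(A -> B) -> (A=0 B=8 C=12)
Step 5: pour(C -> A) -> (A=3 B=8 C=9)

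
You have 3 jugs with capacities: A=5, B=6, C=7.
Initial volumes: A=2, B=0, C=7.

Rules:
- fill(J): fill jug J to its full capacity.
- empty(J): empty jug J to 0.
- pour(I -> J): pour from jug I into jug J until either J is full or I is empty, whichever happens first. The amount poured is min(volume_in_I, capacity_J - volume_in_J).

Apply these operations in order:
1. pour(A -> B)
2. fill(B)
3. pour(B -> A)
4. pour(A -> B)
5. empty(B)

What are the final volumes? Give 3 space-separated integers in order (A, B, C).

Step 1: pour(A -> B) -> (A=0 B=2 C=7)
Step 2: fill(B) -> (A=0 B=6 C=7)
Step 3: pour(B -> A) -> (A=5 B=1 C=7)
Step 4: pour(A -> B) -> (A=0 B=6 C=7)
Step 5: empty(B) -> (A=0 B=0 C=7)

Answer: 0 0 7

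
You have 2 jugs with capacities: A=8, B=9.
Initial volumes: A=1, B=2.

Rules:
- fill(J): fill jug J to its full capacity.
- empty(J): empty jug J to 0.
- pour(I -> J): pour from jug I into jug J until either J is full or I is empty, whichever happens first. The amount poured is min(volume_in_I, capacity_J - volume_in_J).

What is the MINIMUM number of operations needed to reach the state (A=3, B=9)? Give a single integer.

Answer: 2

Derivation:
BFS from (A=1, B=2). One shortest path:
  1. pour(B -> A) -> (A=3 B=0)
  2. fill(B) -> (A=3 B=9)
Reached target in 2 moves.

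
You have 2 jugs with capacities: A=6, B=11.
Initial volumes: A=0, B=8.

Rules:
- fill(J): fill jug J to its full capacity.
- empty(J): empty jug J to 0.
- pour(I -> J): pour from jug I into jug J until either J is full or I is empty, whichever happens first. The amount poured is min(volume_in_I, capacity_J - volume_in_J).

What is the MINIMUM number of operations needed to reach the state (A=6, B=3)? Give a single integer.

Answer: 5

Derivation:
BFS from (A=0, B=8). One shortest path:
  1. fill(A) -> (A=6 B=8)
  2. pour(A -> B) -> (A=3 B=11)
  3. empty(B) -> (A=3 B=0)
  4. pour(A -> B) -> (A=0 B=3)
  5. fill(A) -> (A=6 B=3)
Reached target in 5 moves.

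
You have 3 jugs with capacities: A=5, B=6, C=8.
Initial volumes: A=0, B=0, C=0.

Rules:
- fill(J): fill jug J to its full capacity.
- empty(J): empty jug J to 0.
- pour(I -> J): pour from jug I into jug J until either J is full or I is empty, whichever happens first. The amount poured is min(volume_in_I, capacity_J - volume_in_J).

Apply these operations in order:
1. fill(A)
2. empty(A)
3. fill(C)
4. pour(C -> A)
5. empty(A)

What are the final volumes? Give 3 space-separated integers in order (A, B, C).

Answer: 0 0 3

Derivation:
Step 1: fill(A) -> (A=5 B=0 C=0)
Step 2: empty(A) -> (A=0 B=0 C=0)
Step 3: fill(C) -> (A=0 B=0 C=8)
Step 4: pour(C -> A) -> (A=5 B=0 C=3)
Step 5: empty(A) -> (A=0 B=0 C=3)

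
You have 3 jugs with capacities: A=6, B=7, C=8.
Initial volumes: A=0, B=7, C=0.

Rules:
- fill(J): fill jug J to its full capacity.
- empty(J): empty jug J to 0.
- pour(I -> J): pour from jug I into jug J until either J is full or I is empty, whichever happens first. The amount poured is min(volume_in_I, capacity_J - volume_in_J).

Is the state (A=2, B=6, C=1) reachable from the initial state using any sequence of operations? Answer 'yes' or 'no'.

BFS explored all 294 reachable states.
Reachable set includes: (0,0,0), (0,0,1), (0,0,2), (0,0,3), (0,0,4), (0,0,5), (0,0,6), (0,0,7), (0,0,8), (0,1,0), (0,1,1), (0,1,2) ...
Target (A=2, B=6, C=1) not in reachable set → no.

Answer: no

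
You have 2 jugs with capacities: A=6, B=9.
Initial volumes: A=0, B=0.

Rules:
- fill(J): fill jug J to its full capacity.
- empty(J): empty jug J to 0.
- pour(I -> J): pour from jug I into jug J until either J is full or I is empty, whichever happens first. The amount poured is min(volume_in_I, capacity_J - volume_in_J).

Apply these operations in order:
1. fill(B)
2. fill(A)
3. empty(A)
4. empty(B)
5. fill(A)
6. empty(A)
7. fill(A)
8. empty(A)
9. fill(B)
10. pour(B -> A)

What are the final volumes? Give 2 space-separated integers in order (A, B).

Step 1: fill(B) -> (A=0 B=9)
Step 2: fill(A) -> (A=6 B=9)
Step 3: empty(A) -> (A=0 B=9)
Step 4: empty(B) -> (A=0 B=0)
Step 5: fill(A) -> (A=6 B=0)
Step 6: empty(A) -> (A=0 B=0)
Step 7: fill(A) -> (A=6 B=0)
Step 8: empty(A) -> (A=0 B=0)
Step 9: fill(B) -> (A=0 B=9)
Step 10: pour(B -> A) -> (A=6 B=3)

Answer: 6 3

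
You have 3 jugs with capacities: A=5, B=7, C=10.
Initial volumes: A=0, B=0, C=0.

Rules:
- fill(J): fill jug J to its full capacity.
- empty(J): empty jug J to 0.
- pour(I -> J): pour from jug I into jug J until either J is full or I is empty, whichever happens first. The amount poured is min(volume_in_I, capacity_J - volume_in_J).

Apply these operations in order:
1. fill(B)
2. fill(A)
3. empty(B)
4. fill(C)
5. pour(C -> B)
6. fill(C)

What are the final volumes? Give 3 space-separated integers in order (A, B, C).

Step 1: fill(B) -> (A=0 B=7 C=0)
Step 2: fill(A) -> (A=5 B=7 C=0)
Step 3: empty(B) -> (A=5 B=0 C=0)
Step 4: fill(C) -> (A=5 B=0 C=10)
Step 5: pour(C -> B) -> (A=5 B=7 C=3)
Step 6: fill(C) -> (A=5 B=7 C=10)

Answer: 5 7 10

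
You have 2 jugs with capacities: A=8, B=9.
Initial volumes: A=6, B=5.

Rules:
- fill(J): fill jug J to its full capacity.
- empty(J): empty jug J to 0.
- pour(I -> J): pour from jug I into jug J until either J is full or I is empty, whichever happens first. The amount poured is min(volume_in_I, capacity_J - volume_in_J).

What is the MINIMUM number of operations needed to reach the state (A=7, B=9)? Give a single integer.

Answer: 5

Derivation:
BFS from (A=6, B=5). One shortest path:
  1. fill(A) -> (A=8 B=5)
  2. empty(B) -> (A=8 B=0)
  3. pour(A -> B) -> (A=0 B=8)
  4. fill(A) -> (A=8 B=8)
  5. pour(A -> B) -> (A=7 B=9)
Reached target in 5 moves.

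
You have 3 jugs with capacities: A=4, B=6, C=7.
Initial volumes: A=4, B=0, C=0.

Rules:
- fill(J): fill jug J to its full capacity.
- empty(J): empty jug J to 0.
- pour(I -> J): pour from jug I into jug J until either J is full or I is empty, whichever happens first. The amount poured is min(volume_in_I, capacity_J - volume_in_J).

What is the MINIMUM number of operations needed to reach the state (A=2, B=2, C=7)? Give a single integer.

BFS from (A=4, B=0, C=0). One shortest path:
  1. fill(C) -> (A=4 B=0 C=7)
  2. pour(A -> B) -> (A=0 B=4 C=7)
  3. pour(C -> A) -> (A=4 B=4 C=3)
  4. pour(A -> B) -> (A=2 B=6 C=3)
  5. pour(B -> C) -> (A=2 B=2 C=7)
Reached target in 5 moves.

Answer: 5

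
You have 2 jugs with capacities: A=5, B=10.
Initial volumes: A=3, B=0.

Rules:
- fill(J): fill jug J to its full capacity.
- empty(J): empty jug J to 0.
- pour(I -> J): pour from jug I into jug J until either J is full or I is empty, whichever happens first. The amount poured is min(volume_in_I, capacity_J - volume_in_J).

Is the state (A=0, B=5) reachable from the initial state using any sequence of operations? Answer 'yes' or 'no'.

Answer: yes

Derivation:
BFS from (A=3, B=0):
  1. fill(A) -> (A=5 B=0)
  2. pour(A -> B) -> (A=0 B=5)
Target reached → yes.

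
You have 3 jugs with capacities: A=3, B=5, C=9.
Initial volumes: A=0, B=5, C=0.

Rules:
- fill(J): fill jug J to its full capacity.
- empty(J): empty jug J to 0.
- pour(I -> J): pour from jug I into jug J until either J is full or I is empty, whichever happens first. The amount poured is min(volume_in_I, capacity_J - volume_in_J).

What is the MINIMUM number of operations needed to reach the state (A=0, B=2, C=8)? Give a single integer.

BFS from (A=0, B=5, C=0). One shortest path:
  1. pour(B -> C) -> (A=0 B=0 C=5)
  2. fill(B) -> (A=0 B=5 C=5)
  3. pour(B -> A) -> (A=3 B=2 C=5)
  4. pour(A -> C) -> (A=0 B=2 C=8)
Reached target in 4 moves.

Answer: 4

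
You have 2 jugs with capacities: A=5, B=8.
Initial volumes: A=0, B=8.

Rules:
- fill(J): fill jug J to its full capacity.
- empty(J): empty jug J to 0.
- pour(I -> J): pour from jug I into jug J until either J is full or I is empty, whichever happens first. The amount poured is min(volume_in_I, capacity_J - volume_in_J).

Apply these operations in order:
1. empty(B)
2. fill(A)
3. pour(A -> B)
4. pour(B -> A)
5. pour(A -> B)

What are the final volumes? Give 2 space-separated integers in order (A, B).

Step 1: empty(B) -> (A=0 B=0)
Step 2: fill(A) -> (A=5 B=0)
Step 3: pour(A -> B) -> (A=0 B=5)
Step 4: pour(B -> A) -> (A=5 B=0)
Step 5: pour(A -> B) -> (A=0 B=5)

Answer: 0 5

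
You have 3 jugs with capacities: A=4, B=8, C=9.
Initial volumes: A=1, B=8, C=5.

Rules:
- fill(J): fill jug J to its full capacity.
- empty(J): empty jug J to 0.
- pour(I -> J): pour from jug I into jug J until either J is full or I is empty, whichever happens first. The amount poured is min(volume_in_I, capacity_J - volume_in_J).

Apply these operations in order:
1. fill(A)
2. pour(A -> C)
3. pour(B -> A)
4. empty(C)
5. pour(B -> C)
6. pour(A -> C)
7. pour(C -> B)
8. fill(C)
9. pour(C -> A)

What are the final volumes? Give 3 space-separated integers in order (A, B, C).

Answer: 4 8 5

Derivation:
Step 1: fill(A) -> (A=4 B=8 C=5)
Step 2: pour(A -> C) -> (A=0 B=8 C=9)
Step 3: pour(B -> A) -> (A=4 B=4 C=9)
Step 4: empty(C) -> (A=4 B=4 C=0)
Step 5: pour(B -> C) -> (A=4 B=0 C=4)
Step 6: pour(A -> C) -> (A=0 B=0 C=8)
Step 7: pour(C -> B) -> (A=0 B=8 C=0)
Step 8: fill(C) -> (A=0 B=8 C=9)
Step 9: pour(C -> A) -> (A=4 B=8 C=5)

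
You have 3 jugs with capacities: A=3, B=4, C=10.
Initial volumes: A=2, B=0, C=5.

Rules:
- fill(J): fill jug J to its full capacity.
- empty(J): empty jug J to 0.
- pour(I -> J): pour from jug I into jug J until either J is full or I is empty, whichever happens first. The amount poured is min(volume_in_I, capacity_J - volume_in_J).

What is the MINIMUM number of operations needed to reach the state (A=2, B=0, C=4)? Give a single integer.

Answer: 3

Derivation:
BFS from (A=2, B=0, C=5). One shortest path:
  1. fill(B) -> (A=2 B=4 C=5)
  2. empty(C) -> (A=2 B=4 C=0)
  3. pour(B -> C) -> (A=2 B=0 C=4)
Reached target in 3 moves.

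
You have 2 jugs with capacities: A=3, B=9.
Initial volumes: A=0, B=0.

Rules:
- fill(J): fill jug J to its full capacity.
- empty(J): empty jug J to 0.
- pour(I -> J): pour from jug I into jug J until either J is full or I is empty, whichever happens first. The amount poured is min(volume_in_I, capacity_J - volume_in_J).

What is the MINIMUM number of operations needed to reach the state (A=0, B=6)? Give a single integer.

Answer: 3

Derivation:
BFS from (A=0, B=0). One shortest path:
  1. fill(B) -> (A=0 B=9)
  2. pour(B -> A) -> (A=3 B=6)
  3. empty(A) -> (A=0 B=6)
Reached target in 3 moves.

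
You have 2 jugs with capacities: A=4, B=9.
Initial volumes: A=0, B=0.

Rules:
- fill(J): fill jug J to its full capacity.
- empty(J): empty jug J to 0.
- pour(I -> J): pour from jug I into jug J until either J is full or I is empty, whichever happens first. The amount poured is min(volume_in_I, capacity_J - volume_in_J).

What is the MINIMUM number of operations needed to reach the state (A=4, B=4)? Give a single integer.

Answer: 3

Derivation:
BFS from (A=0, B=0). One shortest path:
  1. fill(A) -> (A=4 B=0)
  2. pour(A -> B) -> (A=0 B=4)
  3. fill(A) -> (A=4 B=4)
Reached target in 3 moves.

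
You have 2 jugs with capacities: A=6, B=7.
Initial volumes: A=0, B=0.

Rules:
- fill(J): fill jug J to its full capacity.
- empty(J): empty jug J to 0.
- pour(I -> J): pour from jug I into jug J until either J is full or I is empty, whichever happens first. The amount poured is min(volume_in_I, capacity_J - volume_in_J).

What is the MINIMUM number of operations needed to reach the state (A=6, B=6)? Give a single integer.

BFS from (A=0, B=0). One shortest path:
  1. fill(A) -> (A=6 B=0)
  2. pour(A -> B) -> (A=0 B=6)
  3. fill(A) -> (A=6 B=6)
Reached target in 3 moves.

Answer: 3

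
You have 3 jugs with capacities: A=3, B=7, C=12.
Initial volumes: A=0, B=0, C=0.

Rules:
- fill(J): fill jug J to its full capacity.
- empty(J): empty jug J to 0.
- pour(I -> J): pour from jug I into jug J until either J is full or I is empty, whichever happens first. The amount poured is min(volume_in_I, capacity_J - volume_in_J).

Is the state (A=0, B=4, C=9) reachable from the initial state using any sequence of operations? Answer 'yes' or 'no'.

BFS from (A=0, B=0, C=0):
  1. fill(B) -> (A=0 B=7 C=0)
  2. fill(C) -> (A=0 B=7 C=12)
  3. pour(B -> A) -> (A=3 B=4 C=12)
  4. empty(A) -> (A=0 B=4 C=12)
  5. pour(C -> A) -> (A=3 B=4 C=9)
  6. empty(A) -> (A=0 B=4 C=9)
Target reached → yes.

Answer: yes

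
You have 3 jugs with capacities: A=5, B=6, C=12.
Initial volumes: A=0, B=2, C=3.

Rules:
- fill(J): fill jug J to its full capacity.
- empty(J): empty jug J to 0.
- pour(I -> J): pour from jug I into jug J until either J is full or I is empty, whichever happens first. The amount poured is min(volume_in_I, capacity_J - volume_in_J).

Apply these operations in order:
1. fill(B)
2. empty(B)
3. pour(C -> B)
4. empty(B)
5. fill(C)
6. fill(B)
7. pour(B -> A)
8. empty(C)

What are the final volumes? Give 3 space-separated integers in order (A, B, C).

Step 1: fill(B) -> (A=0 B=6 C=3)
Step 2: empty(B) -> (A=0 B=0 C=3)
Step 3: pour(C -> B) -> (A=0 B=3 C=0)
Step 4: empty(B) -> (A=0 B=0 C=0)
Step 5: fill(C) -> (A=0 B=0 C=12)
Step 6: fill(B) -> (A=0 B=6 C=12)
Step 7: pour(B -> A) -> (A=5 B=1 C=12)
Step 8: empty(C) -> (A=5 B=1 C=0)

Answer: 5 1 0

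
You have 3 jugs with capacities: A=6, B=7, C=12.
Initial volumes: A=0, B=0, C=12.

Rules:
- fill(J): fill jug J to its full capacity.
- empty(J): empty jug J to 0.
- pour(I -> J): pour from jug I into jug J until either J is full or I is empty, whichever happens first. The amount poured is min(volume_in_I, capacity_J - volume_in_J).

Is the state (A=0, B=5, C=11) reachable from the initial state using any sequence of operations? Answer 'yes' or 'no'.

BFS from (A=0, B=0, C=12):
  1. fill(A) -> (A=6 B=0 C=12)
  2. pour(C -> B) -> (A=6 B=7 C=5)
  3. empty(B) -> (A=6 B=0 C=5)
  4. pour(A -> B) -> (A=0 B=6 C=5)
  5. pour(C -> A) -> (A=5 B=6 C=0)
  6. fill(C) -> (A=5 B=6 C=12)
  7. pour(C -> B) -> (A=5 B=7 C=11)
  8. empty(B) -> (A=5 B=0 C=11)
  9. pour(A -> B) -> (A=0 B=5 C=11)
Target reached → yes.

Answer: yes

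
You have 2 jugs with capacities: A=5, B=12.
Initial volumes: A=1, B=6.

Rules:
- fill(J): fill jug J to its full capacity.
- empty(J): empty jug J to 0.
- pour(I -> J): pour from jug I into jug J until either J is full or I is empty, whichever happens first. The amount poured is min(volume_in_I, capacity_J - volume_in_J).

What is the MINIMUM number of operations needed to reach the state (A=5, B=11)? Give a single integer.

BFS from (A=1, B=6). One shortest path:
  1. fill(A) -> (A=5 B=6)
  2. pour(A -> B) -> (A=0 B=11)
  3. fill(A) -> (A=5 B=11)
Reached target in 3 moves.

Answer: 3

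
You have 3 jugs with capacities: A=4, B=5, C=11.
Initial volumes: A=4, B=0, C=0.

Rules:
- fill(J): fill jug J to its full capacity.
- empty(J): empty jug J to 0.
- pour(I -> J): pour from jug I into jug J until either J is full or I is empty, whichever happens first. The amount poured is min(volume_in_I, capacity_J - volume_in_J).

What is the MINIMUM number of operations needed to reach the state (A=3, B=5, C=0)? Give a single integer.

Answer: 3

Derivation:
BFS from (A=4, B=0, C=0). One shortest path:
  1. pour(A -> B) -> (A=0 B=4 C=0)
  2. fill(A) -> (A=4 B=4 C=0)
  3. pour(A -> B) -> (A=3 B=5 C=0)
Reached target in 3 moves.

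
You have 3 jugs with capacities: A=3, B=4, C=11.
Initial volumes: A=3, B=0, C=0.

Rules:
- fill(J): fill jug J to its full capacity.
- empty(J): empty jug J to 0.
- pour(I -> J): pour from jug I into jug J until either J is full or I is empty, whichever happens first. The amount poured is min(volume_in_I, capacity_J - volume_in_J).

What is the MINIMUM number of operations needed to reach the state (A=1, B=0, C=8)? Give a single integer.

Answer: 8

Derivation:
BFS from (A=3, B=0, C=0). One shortest path:
  1. empty(A) -> (A=0 B=0 C=0)
  2. fill(B) -> (A=0 B=4 C=0)
  3. fill(C) -> (A=0 B=4 C=11)
  4. pour(B -> A) -> (A=3 B=1 C=11)
  5. empty(A) -> (A=0 B=1 C=11)
  6. pour(C -> A) -> (A=3 B=1 C=8)
  7. empty(A) -> (A=0 B=1 C=8)
  8. pour(B -> A) -> (A=1 B=0 C=8)
Reached target in 8 moves.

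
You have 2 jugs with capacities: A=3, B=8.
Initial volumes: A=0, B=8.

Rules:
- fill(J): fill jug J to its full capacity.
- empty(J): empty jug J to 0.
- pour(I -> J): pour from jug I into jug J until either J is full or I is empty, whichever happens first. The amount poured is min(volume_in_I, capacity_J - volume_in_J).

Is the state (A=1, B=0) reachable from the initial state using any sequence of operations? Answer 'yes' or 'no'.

BFS from (A=0, B=8):
  1. fill(A) -> (A=3 B=8)
  2. empty(B) -> (A=3 B=0)
  3. pour(A -> B) -> (A=0 B=3)
  4. fill(A) -> (A=3 B=3)
  5. pour(A -> B) -> (A=0 B=6)
  6. fill(A) -> (A=3 B=6)
  7. pour(A -> B) -> (A=1 B=8)
  8. empty(B) -> (A=1 B=0)
Target reached → yes.

Answer: yes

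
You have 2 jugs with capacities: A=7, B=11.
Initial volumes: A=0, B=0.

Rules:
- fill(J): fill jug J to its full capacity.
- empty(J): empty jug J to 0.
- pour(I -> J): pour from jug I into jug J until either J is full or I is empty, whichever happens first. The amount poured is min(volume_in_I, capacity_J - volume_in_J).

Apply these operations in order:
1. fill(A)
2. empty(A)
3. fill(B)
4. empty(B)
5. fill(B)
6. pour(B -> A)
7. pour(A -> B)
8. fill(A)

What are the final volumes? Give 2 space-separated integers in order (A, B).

Answer: 7 11

Derivation:
Step 1: fill(A) -> (A=7 B=0)
Step 2: empty(A) -> (A=0 B=0)
Step 3: fill(B) -> (A=0 B=11)
Step 4: empty(B) -> (A=0 B=0)
Step 5: fill(B) -> (A=0 B=11)
Step 6: pour(B -> A) -> (A=7 B=4)
Step 7: pour(A -> B) -> (A=0 B=11)
Step 8: fill(A) -> (A=7 B=11)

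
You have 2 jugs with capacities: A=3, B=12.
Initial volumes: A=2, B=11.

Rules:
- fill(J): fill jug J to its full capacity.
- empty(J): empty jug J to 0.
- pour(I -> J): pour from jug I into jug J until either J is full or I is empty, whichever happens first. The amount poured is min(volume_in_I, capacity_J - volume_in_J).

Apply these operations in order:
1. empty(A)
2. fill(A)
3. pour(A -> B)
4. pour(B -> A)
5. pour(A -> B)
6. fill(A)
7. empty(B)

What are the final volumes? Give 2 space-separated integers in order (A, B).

Answer: 3 0

Derivation:
Step 1: empty(A) -> (A=0 B=11)
Step 2: fill(A) -> (A=3 B=11)
Step 3: pour(A -> B) -> (A=2 B=12)
Step 4: pour(B -> A) -> (A=3 B=11)
Step 5: pour(A -> B) -> (A=2 B=12)
Step 6: fill(A) -> (A=3 B=12)
Step 7: empty(B) -> (A=3 B=0)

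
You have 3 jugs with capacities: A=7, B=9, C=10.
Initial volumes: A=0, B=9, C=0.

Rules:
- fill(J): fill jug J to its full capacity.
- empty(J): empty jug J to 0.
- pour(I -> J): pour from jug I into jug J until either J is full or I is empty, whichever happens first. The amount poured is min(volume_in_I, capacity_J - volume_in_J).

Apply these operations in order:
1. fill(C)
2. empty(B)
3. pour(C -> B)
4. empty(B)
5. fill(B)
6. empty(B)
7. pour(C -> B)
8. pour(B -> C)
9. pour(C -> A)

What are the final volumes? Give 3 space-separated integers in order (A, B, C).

Answer: 1 0 0

Derivation:
Step 1: fill(C) -> (A=0 B=9 C=10)
Step 2: empty(B) -> (A=0 B=0 C=10)
Step 3: pour(C -> B) -> (A=0 B=9 C=1)
Step 4: empty(B) -> (A=0 B=0 C=1)
Step 5: fill(B) -> (A=0 B=9 C=1)
Step 6: empty(B) -> (A=0 B=0 C=1)
Step 7: pour(C -> B) -> (A=0 B=1 C=0)
Step 8: pour(B -> C) -> (A=0 B=0 C=1)
Step 9: pour(C -> A) -> (A=1 B=0 C=0)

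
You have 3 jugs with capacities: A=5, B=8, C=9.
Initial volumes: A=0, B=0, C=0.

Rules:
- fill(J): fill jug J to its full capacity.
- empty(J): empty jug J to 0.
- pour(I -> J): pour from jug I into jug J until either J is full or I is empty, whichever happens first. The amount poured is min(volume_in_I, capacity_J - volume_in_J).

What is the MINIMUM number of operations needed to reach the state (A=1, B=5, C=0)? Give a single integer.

Answer: 6

Derivation:
BFS from (A=0, B=0, C=0). One shortest path:
  1. fill(A) -> (A=5 B=0 C=0)
  2. fill(C) -> (A=5 B=0 C=9)
  3. pour(C -> B) -> (A=5 B=8 C=1)
  4. empty(B) -> (A=5 B=0 C=1)
  5. pour(A -> B) -> (A=0 B=5 C=1)
  6. pour(C -> A) -> (A=1 B=5 C=0)
Reached target in 6 moves.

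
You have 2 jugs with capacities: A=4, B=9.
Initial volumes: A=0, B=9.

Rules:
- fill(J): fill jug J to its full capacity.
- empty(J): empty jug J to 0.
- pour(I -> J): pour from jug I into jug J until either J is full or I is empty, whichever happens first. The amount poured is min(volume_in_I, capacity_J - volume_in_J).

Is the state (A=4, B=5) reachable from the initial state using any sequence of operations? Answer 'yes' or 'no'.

Answer: yes

Derivation:
BFS from (A=0, B=9):
  1. pour(B -> A) -> (A=4 B=5)
Target reached → yes.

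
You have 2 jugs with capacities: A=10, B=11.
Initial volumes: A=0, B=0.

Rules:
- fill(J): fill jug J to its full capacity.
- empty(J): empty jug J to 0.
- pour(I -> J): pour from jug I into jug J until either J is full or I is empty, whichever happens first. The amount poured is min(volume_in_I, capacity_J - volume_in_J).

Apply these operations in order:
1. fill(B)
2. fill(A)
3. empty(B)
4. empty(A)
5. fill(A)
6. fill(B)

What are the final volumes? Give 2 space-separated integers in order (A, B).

Step 1: fill(B) -> (A=0 B=11)
Step 2: fill(A) -> (A=10 B=11)
Step 3: empty(B) -> (A=10 B=0)
Step 4: empty(A) -> (A=0 B=0)
Step 5: fill(A) -> (A=10 B=0)
Step 6: fill(B) -> (A=10 B=11)

Answer: 10 11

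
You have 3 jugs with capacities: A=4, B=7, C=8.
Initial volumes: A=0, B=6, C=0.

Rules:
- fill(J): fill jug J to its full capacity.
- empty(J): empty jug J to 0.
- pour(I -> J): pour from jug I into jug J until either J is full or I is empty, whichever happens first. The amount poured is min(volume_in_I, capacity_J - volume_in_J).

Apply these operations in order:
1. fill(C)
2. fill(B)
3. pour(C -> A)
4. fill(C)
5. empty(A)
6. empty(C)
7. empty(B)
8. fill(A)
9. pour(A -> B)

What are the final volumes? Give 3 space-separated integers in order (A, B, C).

Answer: 0 4 0

Derivation:
Step 1: fill(C) -> (A=0 B=6 C=8)
Step 2: fill(B) -> (A=0 B=7 C=8)
Step 3: pour(C -> A) -> (A=4 B=7 C=4)
Step 4: fill(C) -> (A=4 B=7 C=8)
Step 5: empty(A) -> (A=0 B=7 C=8)
Step 6: empty(C) -> (A=0 B=7 C=0)
Step 7: empty(B) -> (A=0 B=0 C=0)
Step 8: fill(A) -> (A=4 B=0 C=0)
Step 9: pour(A -> B) -> (A=0 B=4 C=0)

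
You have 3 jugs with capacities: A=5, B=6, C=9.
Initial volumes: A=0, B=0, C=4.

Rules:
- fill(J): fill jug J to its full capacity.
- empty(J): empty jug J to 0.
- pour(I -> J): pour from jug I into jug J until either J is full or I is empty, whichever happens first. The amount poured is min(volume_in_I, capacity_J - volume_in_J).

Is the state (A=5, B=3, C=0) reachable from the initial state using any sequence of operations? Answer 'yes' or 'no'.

BFS from (A=0, B=0, C=4):
  1. fill(A) -> (A=5 B=0 C=4)
  2. fill(C) -> (A=5 B=0 C=9)
  3. pour(C -> B) -> (A=5 B=6 C=3)
  4. empty(B) -> (A=5 B=0 C=3)
  5. pour(C -> B) -> (A=5 B=3 C=0)
Target reached → yes.

Answer: yes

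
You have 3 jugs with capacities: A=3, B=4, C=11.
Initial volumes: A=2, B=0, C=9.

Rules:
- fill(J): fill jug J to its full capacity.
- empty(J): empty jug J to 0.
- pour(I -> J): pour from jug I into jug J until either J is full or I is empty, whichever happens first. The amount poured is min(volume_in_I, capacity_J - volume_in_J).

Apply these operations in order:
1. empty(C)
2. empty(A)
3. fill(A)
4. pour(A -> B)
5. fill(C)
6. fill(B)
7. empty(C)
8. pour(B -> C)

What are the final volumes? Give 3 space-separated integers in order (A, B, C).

Answer: 0 0 4

Derivation:
Step 1: empty(C) -> (A=2 B=0 C=0)
Step 2: empty(A) -> (A=0 B=0 C=0)
Step 3: fill(A) -> (A=3 B=0 C=0)
Step 4: pour(A -> B) -> (A=0 B=3 C=0)
Step 5: fill(C) -> (A=0 B=3 C=11)
Step 6: fill(B) -> (A=0 B=4 C=11)
Step 7: empty(C) -> (A=0 B=4 C=0)
Step 8: pour(B -> C) -> (A=0 B=0 C=4)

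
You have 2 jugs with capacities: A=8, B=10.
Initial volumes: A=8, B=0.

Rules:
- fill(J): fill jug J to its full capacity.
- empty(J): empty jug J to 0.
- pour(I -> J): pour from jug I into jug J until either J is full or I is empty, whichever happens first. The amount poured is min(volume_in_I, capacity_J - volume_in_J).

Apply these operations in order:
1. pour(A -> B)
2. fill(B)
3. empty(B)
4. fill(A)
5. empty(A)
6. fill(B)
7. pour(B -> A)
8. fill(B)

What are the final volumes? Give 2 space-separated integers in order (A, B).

Answer: 8 10

Derivation:
Step 1: pour(A -> B) -> (A=0 B=8)
Step 2: fill(B) -> (A=0 B=10)
Step 3: empty(B) -> (A=0 B=0)
Step 4: fill(A) -> (A=8 B=0)
Step 5: empty(A) -> (A=0 B=0)
Step 6: fill(B) -> (A=0 B=10)
Step 7: pour(B -> A) -> (A=8 B=2)
Step 8: fill(B) -> (A=8 B=10)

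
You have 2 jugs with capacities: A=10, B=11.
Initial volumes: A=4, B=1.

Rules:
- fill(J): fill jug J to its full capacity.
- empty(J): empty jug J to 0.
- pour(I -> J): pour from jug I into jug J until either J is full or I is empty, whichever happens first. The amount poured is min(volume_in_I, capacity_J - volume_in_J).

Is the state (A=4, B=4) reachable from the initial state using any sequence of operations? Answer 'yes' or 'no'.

Answer: no

Derivation:
BFS explored all 43 reachable states.
Reachable set includes: (0,0), (0,1), (0,2), (0,3), (0,4), (0,5), (0,6), (0,7), (0,8), (0,9), (0,10), (0,11) ...
Target (A=4, B=4) not in reachable set → no.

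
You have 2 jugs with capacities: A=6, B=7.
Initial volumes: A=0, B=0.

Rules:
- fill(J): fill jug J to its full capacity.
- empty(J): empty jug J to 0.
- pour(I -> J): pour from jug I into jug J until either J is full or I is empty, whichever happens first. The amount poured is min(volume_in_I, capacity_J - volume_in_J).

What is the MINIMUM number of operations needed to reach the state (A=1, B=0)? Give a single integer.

Answer: 4

Derivation:
BFS from (A=0, B=0). One shortest path:
  1. fill(B) -> (A=0 B=7)
  2. pour(B -> A) -> (A=6 B=1)
  3. empty(A) -> (A=0 B=1)
  4. pour(B -> A) -> (A=1 B=0)
Reached target in 4 moves.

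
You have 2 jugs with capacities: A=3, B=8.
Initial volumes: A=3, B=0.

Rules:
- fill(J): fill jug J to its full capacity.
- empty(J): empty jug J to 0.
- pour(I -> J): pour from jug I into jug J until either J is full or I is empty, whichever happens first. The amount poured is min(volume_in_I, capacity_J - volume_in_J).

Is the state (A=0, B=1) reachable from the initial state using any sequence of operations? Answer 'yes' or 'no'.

BFS from (A=3, B=0):
  1. pour(A -> B) -> (A=0 B=3)
  2. fill(A) -> (A=3 B=3)
  3. pour(A -> B) -> (A=0 B=6)
  4. fill(A) -> (A=3 B=6)
  5. pour(A -> B) -> (A=1 B=8)
  6. empty(B) -> (A=1 B=0)
  7. pour(A -> B) -> (A=0 B=1)
Target reached → yes.

Answer: yes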